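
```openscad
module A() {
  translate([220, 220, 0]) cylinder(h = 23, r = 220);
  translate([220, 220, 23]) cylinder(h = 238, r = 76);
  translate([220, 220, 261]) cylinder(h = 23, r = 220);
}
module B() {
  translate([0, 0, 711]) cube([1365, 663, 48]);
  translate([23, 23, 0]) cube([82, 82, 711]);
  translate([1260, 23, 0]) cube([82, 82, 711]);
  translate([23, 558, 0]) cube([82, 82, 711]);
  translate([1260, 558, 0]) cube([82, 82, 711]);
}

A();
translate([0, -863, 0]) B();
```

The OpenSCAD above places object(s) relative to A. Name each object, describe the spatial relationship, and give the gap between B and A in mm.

The table's nearest face is 200 mm from the spool's −y face.

A is a spool. B is a table. The table is on the floor beside the spool on its −y side. The gap between the table and the spool is 200 mm.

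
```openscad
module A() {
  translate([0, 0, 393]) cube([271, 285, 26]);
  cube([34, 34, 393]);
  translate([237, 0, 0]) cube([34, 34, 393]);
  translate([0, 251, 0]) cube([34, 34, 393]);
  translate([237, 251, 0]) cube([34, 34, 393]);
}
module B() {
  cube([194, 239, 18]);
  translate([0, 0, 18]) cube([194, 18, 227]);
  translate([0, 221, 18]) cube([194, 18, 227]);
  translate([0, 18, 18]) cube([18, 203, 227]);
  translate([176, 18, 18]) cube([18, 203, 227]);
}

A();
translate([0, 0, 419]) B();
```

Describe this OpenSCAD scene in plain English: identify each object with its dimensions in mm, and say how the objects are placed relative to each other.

A is a four-legged stool. The seat is 271×285 mm, 26 mm thick, top at z = 419 mm. It stands on four square legs, each 34×34 mm in cross-section, from z = 0 to the seat underside, each flush with a corner of the seat.

B is an open-topped rectangular box: outside dimensions 194×239×245 mm, with a uniform wall and base thickness of 18 mm. The base is a full 194×239 slab on the floor; four walls sit on top of the base. The front and back walls (the −y and +y sides) span the full width; the two side walls fit between them.

The open box is on top of the stool.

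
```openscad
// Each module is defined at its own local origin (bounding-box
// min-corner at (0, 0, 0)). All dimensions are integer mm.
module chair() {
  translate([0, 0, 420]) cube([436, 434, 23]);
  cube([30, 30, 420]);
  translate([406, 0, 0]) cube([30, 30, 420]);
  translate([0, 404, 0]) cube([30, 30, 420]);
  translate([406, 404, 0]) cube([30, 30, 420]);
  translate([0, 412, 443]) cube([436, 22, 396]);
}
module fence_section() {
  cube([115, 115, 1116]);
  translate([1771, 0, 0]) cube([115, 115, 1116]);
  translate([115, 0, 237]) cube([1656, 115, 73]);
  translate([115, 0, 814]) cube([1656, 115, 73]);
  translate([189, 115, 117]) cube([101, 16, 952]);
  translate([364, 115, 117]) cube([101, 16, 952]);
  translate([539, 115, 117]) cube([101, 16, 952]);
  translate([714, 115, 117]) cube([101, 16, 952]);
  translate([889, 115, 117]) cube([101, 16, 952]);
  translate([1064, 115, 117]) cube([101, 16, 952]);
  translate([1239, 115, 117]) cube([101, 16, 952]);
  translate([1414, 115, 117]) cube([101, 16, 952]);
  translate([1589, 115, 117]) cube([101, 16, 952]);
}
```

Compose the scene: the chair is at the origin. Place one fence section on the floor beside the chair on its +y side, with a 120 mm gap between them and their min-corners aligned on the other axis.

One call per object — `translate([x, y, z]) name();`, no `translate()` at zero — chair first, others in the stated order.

chair();
translate([0, 554, 0]) fence_section();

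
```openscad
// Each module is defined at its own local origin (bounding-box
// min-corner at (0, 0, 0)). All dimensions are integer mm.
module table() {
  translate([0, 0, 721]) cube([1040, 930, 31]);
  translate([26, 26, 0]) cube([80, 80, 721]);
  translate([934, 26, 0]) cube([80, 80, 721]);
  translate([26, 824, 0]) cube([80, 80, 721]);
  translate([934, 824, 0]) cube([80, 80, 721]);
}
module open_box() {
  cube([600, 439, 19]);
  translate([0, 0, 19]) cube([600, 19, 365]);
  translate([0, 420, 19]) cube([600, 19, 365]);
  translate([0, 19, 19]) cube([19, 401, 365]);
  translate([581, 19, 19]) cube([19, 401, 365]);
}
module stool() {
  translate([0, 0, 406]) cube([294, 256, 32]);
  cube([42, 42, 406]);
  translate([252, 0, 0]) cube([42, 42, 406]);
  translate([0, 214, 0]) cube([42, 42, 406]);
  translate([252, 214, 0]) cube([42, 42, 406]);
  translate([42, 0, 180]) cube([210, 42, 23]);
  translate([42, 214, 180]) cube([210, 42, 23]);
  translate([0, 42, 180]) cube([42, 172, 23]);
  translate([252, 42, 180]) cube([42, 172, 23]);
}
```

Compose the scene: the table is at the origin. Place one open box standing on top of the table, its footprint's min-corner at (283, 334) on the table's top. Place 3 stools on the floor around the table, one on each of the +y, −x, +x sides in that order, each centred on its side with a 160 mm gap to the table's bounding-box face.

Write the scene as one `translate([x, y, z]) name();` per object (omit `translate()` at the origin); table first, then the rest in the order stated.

table();
translate([283, 334, 752]) open_box();
translate([373, 1090, 0]) stool();
translate([-454, 337, 0]) stool();
translate([1200, 337, 0]) stool();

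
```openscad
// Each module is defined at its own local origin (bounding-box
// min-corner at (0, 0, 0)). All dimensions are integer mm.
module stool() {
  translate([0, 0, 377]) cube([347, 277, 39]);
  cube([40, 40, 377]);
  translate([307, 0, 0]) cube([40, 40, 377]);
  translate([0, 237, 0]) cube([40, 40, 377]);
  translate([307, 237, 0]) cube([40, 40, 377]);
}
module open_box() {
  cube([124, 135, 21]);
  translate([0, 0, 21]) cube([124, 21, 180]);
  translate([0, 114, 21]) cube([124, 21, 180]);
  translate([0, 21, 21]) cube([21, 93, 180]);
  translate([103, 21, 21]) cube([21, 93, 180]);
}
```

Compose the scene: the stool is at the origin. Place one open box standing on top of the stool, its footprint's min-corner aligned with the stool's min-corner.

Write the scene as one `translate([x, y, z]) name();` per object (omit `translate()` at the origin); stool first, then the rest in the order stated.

stool();
translate([0, 0, 416]) open_box();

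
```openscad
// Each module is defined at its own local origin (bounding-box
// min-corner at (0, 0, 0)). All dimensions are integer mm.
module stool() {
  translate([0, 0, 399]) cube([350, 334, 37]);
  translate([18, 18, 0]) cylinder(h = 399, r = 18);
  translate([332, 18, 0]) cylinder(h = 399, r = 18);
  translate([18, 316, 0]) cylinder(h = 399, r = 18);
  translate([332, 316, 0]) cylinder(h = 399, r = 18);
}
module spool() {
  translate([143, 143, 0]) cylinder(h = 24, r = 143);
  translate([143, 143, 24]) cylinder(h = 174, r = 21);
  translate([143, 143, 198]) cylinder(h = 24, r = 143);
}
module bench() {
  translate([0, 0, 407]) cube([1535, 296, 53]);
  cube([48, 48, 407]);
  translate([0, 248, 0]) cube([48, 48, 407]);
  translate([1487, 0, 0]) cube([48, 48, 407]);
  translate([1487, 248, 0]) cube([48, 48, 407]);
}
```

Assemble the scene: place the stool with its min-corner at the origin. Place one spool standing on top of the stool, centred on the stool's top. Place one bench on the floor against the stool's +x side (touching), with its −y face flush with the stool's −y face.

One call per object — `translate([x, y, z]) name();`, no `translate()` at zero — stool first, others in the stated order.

stool();
translate([32, 24, 436]) spool();
translate([350, 0, 0]) bench();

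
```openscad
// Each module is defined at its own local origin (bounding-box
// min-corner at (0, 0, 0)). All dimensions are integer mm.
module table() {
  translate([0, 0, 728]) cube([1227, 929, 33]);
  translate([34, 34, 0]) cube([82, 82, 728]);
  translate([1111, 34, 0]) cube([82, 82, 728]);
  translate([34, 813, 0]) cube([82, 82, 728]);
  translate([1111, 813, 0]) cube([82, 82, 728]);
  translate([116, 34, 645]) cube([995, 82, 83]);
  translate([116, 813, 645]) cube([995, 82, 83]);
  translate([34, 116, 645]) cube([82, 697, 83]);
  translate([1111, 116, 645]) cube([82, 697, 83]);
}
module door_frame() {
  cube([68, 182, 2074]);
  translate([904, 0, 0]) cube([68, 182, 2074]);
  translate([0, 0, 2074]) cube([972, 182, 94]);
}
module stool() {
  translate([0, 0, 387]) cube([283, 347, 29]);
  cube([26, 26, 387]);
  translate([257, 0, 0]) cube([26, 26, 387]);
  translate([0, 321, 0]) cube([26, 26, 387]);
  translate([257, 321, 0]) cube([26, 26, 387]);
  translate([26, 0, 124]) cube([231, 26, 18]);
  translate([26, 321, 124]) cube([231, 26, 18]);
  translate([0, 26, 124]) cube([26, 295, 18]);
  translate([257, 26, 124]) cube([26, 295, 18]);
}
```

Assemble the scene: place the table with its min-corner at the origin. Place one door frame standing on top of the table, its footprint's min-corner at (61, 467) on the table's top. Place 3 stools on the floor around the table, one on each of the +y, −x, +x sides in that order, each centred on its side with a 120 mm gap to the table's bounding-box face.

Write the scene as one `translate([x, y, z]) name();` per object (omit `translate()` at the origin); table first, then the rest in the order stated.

table();
translate([61, 467, 761]) door_frame();
translate([472, 1049, 0]) stool();
translate([-403, 291, 0]) stool();
translate([1347, 291, 0]) stool();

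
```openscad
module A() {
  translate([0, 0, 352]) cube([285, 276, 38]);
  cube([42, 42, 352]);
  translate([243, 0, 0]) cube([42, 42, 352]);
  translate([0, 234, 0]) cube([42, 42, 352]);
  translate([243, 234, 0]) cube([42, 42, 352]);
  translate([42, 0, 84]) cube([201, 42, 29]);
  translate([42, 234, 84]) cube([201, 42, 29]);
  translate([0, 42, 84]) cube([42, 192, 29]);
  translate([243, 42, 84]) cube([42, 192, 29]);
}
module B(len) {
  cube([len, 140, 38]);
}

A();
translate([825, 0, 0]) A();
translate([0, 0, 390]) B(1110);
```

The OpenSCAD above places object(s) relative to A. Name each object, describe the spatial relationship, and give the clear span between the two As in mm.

A is a stool. B is a beam. A beam spans the tops of two stools. The clear span between the two stools is 540 mm.

Second stool starts at x = 825; first ends at x = 285; clear span = 825 − 285 = 540 mm.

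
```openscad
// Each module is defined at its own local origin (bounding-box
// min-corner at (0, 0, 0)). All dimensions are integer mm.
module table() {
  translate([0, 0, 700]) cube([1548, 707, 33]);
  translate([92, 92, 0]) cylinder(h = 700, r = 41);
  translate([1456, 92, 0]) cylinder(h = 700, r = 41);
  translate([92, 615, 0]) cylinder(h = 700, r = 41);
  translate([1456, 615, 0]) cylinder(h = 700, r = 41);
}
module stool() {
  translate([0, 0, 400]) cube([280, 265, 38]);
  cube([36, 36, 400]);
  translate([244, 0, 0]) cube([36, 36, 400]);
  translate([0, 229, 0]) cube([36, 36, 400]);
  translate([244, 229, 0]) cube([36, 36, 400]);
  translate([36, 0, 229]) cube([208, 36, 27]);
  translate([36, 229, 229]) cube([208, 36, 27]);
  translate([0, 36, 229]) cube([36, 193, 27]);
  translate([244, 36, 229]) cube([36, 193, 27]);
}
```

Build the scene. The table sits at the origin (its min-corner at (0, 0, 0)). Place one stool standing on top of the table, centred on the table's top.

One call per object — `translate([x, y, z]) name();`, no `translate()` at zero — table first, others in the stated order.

table();
translate([634, 221, 733]) stool();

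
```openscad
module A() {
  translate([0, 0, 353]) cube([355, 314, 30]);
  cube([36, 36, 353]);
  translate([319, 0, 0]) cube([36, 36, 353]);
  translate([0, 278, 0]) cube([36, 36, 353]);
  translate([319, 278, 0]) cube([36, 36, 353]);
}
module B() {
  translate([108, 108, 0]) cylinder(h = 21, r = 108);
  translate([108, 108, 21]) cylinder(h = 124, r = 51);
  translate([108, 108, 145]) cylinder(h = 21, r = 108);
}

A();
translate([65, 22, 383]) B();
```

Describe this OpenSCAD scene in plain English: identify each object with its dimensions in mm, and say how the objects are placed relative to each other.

A is a simple wooden stool: a rectangular seat 355 mm (x) by 314 mm (y), 30 mm thick, top face at z = 383 mm, on four square legs, each 36×36 mm in cross-section. The legs rest on z = 0, each flush with a corner of the seat.

B is a spool: two coaxial disc flanges of radius 108 mm and thickness 21 mm, joined by a core cylinder of radius 51 mm and height 124 mm. The lower flange rests on z = 0 and the three cylinders share a vertical axis.

The spool is on top of the stool.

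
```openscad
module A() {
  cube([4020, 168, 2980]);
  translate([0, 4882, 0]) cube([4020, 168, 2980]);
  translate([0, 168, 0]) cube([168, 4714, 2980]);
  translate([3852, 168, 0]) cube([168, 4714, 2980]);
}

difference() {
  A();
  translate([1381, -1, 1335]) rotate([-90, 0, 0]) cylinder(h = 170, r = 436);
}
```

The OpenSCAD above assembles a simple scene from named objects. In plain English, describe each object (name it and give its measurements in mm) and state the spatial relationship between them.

A is the wall frame of a small rectangular building: four walls, each 2980 mm tall and 168 mm thick, enclosing a footprint 4020 mm (x) by 5050 mm (y) outside-to-outside, with no floor or roof. The front and back walls (the −y and +y sides) span the full width; the two side walls fit between them.

The house frame has a circular hole of radius 436 mm through its front wall, centred at (x = 1381, z = 1335).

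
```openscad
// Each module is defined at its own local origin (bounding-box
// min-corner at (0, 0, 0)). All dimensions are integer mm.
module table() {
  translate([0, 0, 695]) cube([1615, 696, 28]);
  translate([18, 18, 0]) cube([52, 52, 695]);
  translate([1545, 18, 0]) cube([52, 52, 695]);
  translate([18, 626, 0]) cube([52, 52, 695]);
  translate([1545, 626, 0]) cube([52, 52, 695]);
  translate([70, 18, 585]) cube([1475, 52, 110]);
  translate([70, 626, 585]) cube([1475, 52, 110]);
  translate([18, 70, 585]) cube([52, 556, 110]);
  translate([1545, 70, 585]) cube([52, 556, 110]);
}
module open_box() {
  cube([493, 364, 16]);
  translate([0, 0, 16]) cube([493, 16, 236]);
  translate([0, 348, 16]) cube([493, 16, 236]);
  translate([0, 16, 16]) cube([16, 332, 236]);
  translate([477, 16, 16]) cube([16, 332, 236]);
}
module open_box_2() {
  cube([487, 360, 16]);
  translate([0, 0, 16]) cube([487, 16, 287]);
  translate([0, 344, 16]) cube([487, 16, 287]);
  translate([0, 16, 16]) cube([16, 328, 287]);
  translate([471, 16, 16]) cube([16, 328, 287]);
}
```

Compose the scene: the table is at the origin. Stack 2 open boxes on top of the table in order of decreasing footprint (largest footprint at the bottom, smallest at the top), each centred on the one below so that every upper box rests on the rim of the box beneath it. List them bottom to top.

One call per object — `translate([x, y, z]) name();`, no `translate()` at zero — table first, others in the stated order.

table();
translate([561, 166, 723]) open_box();
translate([564, 168, 975]) open_box_2();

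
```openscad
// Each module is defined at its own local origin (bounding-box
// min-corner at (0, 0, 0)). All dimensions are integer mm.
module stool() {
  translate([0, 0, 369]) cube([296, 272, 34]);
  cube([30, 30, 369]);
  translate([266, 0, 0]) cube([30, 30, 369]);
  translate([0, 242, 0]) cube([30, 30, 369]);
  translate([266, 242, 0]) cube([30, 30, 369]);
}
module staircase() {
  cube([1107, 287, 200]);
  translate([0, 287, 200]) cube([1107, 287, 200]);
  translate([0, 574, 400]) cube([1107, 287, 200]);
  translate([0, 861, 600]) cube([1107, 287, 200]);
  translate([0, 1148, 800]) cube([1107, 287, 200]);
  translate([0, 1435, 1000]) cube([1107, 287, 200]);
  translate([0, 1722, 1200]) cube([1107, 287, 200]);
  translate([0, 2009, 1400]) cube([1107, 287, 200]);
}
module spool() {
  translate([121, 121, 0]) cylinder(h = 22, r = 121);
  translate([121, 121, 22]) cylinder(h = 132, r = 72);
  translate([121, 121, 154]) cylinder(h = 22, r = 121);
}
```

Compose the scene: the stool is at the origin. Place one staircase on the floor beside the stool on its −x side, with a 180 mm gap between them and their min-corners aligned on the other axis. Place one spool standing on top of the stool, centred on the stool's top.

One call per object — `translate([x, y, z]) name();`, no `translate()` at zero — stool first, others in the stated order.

stool();
translate([-1287, 0, 0]) staircase();
translate([27, 15, 403]) spool();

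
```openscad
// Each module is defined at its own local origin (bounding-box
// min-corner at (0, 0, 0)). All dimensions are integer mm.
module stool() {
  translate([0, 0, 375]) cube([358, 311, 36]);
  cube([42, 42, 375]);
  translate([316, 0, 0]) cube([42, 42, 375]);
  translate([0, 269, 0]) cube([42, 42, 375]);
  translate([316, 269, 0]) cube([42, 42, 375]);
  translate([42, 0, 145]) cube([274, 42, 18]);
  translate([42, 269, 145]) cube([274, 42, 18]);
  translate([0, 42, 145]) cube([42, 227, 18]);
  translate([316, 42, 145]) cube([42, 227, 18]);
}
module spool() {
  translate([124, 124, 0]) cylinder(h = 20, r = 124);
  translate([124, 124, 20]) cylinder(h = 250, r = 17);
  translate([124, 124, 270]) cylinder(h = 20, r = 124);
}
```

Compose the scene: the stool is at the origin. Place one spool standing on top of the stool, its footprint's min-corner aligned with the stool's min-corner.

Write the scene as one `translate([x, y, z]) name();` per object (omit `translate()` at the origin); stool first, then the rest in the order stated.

stool();
translate([0, 0, 411]) spool();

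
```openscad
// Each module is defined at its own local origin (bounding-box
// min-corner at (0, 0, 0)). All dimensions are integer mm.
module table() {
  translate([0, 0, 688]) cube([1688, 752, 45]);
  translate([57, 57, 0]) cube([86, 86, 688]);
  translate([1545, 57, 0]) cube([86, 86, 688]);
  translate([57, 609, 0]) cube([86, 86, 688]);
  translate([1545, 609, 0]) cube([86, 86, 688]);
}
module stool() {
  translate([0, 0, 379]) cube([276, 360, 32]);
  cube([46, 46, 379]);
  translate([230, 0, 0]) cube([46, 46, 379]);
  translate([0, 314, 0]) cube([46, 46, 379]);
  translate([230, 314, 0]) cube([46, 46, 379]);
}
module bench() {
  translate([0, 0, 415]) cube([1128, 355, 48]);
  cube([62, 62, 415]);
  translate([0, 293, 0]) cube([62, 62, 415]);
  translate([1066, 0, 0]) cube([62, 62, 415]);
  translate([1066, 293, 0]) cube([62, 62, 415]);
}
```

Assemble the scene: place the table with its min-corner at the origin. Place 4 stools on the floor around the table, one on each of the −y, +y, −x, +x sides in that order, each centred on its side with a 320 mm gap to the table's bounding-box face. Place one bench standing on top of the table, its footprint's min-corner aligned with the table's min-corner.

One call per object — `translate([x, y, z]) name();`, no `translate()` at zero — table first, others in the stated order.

table();
translate([706, -680, 0]) stool();
translate([706, 1072, 0]) stool();
translate([-596, 196, 0]) stool();
translate([2008, 196, 0]) stool();
translate([0, 0, 733]) bench();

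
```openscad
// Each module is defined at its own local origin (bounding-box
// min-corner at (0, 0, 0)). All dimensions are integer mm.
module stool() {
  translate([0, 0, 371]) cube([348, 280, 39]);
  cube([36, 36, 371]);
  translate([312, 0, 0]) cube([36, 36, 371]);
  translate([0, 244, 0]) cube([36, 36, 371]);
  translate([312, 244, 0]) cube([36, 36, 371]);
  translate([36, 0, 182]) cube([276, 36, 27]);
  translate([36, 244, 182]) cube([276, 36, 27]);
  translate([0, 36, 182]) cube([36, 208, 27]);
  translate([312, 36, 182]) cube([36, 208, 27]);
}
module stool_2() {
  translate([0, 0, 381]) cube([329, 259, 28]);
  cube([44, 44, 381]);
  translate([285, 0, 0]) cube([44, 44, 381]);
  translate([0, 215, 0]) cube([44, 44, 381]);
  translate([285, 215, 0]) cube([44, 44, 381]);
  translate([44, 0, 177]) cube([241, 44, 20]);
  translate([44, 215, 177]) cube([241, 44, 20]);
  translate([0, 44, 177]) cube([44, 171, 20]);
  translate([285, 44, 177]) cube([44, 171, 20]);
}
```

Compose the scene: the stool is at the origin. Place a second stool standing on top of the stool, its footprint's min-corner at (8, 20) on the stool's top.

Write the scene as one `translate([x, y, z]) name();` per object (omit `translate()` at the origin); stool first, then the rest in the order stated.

stool();
translate([8, 20, 410]) stool_2();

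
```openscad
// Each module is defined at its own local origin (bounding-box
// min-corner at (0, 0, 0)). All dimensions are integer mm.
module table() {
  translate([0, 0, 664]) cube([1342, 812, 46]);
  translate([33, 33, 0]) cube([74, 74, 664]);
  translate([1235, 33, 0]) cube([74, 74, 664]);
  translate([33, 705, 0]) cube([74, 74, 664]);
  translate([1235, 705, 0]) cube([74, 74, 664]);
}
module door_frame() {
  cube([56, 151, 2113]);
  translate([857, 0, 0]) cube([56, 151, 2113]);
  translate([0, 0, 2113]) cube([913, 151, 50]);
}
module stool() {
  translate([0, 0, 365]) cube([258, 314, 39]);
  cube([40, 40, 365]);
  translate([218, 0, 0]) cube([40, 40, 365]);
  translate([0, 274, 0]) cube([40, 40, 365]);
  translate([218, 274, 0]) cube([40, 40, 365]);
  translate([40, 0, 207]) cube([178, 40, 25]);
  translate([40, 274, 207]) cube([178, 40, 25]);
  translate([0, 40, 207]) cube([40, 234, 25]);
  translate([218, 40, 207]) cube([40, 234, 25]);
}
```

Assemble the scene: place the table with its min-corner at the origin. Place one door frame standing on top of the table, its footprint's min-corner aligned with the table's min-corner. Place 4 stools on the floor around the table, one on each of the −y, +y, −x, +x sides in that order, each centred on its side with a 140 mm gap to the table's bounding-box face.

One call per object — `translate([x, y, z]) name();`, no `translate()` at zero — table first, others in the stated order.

table();
translate([0, 0, 710]) door_frame();
translate([542, -454, 0]) stool();
translate([542, 952, 0]) stool();
translate([-398, 249, 0]) stool();
translate([1482, 249, 0]) stool();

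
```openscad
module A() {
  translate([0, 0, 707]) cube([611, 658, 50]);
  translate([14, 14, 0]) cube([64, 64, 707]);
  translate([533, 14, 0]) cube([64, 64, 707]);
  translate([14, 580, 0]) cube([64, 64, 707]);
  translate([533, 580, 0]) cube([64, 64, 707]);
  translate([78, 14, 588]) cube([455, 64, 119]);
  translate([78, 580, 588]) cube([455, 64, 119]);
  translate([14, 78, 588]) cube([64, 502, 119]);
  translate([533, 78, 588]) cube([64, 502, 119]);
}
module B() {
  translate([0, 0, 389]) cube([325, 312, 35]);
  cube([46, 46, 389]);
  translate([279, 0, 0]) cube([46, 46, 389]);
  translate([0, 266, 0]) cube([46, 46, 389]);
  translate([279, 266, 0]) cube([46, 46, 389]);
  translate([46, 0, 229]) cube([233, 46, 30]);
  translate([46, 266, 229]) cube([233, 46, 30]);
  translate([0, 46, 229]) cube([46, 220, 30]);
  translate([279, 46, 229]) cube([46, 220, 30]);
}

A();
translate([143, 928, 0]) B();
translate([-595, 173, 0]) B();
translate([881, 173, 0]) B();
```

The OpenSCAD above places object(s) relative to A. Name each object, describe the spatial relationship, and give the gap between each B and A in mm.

A is a table. B is a stool. Three stools sit around the table at the +y, −x, +x sides. The gap between each stool and the table is 270 mm.

Each stool's nearest face is 270 mm from the table's bounding box.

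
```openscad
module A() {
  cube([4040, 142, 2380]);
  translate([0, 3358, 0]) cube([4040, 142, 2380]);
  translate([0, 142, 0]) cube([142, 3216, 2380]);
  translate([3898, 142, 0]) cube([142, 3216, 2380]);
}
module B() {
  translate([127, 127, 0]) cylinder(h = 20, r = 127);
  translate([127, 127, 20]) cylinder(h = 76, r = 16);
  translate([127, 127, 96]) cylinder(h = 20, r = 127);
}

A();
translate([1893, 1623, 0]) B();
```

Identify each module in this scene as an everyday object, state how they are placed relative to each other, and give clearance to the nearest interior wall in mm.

A is a house frame. B is a spool. The spool sits inside the house frame, centred. The clearance to the nearest interior wall is 1481 mm.

Clearances: x = 1751, y = 1481; minimum 1481 mm.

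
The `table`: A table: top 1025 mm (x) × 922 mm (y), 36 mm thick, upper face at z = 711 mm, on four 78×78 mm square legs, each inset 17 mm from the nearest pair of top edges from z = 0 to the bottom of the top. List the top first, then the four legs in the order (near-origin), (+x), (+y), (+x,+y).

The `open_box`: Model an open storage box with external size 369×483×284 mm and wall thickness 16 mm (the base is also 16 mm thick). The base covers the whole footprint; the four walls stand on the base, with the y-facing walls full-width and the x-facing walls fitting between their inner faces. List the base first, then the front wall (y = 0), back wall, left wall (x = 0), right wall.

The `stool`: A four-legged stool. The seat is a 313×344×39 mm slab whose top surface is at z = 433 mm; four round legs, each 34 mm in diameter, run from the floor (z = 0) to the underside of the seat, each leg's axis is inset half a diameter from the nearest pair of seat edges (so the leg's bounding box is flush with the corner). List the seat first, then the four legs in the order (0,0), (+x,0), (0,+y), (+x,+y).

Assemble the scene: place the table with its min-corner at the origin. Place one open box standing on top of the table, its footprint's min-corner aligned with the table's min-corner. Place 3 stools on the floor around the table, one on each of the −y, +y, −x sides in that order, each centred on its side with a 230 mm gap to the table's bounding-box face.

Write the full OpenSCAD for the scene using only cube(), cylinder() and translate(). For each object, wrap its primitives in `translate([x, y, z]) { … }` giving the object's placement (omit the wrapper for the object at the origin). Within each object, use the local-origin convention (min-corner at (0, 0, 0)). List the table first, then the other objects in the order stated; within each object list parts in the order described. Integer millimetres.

translate([0, 0, 675]) cube([1025, 922, 36]);
translate([17, 17, 0]) cube([78, 78, 675]);
translate([930, 17, 0]) cube([78, 78, 675]);
translate([17, 827, 0]) cube([78, 78, 675]);
translate([930, 827, 0]) cube([78, 78, 675]);
translate([0, 0, 711]) {
  cube([369, 483, 16]);
  translate([0, 0, 16]) cube([369, 16, 268]);
  translate([0, 467, 16]) cube([369, 16, 268]);
  translate([0, 16, 16]) cube([16, 451, 268]);
  translate([353, 16, 16]) cube([16, 451, 268]);
}
translate([356, -574, 0]) {
  translate([0, 0, 394]) cube([313, 344, 39]);
  translate([17, 17, 0]) cylinder(h = 394, r = 17);
  translate([296, 17, 0]) cylinder(h = 394, r = 17);
  translate([17, 327, 0]) cylinder(h = 394, r = 17);
  translate([296, 327, 0]) cylinder(h = 394, r = 17);
}
translate([356, 1152, 0]) {
  translate([0, 0, 394]) cube([313, 344, 39]);
  translate([17, 17, 0]) cylinder(h = 394, r = 17);
  translate([296, 17, 0]) cylinder(h = 394, r = 17);
  translate([17, 327, 0]) cylinder(h = 394, r = 17);
  translate([296, 327, 0]) cylinder(h = 394, r = 17);
}
translate([-543, 289, 0]) {
  translate([0, 0, 394]) cube([313, 344, 39]);
  translate([17, 17, 0]) cylinder(h = 394, r = 17);
  translate([296, 17, 0]) cylinder(h = 394, r = 17);
  translate([17, 327, 0]) cylinder(h = 394, r = 17);
  translate([296, 327, 0]) cylinder(h = 394, r = 17);
}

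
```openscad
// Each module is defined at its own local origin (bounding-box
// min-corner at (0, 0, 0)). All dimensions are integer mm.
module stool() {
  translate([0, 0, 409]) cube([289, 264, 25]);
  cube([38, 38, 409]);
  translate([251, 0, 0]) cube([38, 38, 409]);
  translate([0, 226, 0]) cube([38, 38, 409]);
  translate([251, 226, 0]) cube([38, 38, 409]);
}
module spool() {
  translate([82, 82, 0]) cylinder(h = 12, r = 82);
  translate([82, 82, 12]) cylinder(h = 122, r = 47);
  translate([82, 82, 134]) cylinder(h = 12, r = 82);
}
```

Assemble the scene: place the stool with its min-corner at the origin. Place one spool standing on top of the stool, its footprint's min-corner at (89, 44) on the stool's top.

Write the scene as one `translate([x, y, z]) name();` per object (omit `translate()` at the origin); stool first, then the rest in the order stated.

stool();
translate([89, 44, 434]) spool();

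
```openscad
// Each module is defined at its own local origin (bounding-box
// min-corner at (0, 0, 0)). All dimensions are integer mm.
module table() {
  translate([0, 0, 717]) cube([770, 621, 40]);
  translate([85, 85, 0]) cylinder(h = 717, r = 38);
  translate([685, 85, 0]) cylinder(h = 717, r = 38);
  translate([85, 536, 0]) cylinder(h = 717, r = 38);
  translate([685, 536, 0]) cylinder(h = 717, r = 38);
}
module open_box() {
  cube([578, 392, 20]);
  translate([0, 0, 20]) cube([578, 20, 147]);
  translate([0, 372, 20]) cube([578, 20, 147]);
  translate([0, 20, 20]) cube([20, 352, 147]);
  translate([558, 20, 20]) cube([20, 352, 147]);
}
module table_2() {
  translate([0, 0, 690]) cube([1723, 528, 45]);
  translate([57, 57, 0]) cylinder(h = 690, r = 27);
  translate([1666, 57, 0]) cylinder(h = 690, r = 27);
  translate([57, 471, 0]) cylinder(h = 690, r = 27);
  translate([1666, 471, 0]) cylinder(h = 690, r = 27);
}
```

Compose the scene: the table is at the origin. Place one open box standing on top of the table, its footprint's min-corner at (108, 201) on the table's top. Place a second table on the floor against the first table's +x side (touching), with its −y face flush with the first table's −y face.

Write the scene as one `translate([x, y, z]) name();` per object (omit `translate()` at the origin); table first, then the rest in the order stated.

table();
translate([108, 201, 757]) open_box();
translate([770, 0, 0]) table_2();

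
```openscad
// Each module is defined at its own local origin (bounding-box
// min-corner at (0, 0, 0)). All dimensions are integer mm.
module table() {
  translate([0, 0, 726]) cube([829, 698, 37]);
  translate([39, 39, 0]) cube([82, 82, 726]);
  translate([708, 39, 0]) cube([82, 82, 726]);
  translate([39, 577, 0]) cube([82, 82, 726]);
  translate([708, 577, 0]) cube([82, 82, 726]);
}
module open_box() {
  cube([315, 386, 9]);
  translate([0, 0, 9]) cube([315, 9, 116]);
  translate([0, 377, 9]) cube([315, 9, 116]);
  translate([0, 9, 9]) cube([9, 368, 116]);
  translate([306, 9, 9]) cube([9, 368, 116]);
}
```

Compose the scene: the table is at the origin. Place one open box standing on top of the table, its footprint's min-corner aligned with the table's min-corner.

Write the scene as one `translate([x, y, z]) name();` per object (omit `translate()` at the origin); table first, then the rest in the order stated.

table();
translate([0, 0, 763]) open_box();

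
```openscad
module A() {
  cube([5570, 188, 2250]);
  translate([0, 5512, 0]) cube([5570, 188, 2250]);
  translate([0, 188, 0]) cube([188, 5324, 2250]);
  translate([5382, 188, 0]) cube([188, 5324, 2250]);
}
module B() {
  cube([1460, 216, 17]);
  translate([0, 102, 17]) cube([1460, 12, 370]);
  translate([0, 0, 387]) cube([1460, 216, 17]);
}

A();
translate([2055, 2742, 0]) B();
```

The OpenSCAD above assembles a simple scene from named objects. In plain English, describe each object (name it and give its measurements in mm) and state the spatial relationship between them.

A is a box-shaped house frame (walls only): outside footprint 5570×5700 mm, wall height 2250 mm, wall thickness 188 mm. The two y-facing walls run the full x-width; the two x-facing walls fit between the inner faces of the y-facing walls.

B is an I-beam lying along x, 1460 mm long. Overall section height 404 mm. Two flanges 216 mm wide (y) and 17 mm thick, one on the floor and one at the top; a web 12 mm thick runs between them, centred on the flange width.

The I-beam sits inside the house frame, centred.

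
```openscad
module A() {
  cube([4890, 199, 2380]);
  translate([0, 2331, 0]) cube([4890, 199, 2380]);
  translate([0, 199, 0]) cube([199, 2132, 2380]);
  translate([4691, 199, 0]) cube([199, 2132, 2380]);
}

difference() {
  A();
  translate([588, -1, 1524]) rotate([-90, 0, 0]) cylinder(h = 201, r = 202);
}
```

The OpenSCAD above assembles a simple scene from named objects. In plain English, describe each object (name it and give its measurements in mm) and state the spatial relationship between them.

A is the wall frame of a small rectangular building: four walls, each 2380 mm tall and 199 mm thick, enclosing a footprint 4890 mm (x) by 2530 mm (y) outside-to-outside, with no floor or roof. The front and back walls (the −y and +y sides) span the full width; the two side walls fit between them.

The house frame has a circular hole of radius 202 mm through its front wall, centred at (x = 588, z = 1524).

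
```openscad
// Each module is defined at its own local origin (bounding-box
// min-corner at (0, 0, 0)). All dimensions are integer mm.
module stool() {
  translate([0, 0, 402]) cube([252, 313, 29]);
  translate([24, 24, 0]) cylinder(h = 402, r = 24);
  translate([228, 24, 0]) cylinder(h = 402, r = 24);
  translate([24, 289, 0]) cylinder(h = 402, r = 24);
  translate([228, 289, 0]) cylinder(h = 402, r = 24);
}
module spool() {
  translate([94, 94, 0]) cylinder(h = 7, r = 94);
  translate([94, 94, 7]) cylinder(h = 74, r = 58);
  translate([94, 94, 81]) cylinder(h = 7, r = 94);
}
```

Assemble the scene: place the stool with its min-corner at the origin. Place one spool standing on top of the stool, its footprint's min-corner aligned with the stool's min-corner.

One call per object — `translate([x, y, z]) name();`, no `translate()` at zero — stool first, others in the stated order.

stool();
translate([0, 0, 431]) spool();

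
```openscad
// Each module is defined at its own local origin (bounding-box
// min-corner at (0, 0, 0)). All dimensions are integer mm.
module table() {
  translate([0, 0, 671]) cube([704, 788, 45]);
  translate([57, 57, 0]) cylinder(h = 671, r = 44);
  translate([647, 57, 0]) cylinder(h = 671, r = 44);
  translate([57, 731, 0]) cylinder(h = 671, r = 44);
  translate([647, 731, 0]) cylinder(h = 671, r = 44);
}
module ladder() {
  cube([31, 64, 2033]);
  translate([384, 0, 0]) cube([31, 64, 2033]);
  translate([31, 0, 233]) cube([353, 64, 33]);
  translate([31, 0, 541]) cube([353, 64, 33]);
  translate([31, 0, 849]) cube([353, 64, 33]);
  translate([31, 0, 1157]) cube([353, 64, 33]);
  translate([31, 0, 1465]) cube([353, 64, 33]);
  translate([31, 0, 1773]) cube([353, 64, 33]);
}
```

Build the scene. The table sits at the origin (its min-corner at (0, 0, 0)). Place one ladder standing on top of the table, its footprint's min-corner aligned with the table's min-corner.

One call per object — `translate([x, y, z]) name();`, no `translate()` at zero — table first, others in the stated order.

table();
translate([0, 0, 716]) ladder();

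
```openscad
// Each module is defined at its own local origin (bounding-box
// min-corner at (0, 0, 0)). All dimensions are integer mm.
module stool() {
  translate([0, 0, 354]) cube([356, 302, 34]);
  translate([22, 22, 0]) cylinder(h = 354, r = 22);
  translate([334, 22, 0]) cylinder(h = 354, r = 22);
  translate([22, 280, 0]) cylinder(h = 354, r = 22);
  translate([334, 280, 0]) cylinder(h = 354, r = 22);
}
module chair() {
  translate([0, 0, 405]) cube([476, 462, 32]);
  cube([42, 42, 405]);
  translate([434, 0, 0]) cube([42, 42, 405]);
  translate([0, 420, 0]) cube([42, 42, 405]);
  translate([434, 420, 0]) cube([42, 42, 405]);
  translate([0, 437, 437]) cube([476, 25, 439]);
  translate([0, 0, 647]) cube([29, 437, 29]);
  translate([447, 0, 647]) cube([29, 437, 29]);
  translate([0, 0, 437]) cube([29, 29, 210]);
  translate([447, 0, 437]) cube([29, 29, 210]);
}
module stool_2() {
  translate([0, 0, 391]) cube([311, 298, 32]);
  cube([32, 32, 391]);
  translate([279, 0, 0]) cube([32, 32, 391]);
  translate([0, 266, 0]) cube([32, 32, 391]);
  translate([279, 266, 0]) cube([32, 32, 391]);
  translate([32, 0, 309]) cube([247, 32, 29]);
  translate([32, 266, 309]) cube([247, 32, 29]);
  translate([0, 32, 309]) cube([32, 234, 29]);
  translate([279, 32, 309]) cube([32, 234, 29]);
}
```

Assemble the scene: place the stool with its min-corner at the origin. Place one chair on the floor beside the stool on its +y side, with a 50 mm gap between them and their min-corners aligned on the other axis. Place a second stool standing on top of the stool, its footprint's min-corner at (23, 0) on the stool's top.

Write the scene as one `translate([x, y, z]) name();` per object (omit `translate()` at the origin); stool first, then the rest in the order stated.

stool();
translate([0, 352, 0]) chair();
translate([23, 0, 388]) stool_2();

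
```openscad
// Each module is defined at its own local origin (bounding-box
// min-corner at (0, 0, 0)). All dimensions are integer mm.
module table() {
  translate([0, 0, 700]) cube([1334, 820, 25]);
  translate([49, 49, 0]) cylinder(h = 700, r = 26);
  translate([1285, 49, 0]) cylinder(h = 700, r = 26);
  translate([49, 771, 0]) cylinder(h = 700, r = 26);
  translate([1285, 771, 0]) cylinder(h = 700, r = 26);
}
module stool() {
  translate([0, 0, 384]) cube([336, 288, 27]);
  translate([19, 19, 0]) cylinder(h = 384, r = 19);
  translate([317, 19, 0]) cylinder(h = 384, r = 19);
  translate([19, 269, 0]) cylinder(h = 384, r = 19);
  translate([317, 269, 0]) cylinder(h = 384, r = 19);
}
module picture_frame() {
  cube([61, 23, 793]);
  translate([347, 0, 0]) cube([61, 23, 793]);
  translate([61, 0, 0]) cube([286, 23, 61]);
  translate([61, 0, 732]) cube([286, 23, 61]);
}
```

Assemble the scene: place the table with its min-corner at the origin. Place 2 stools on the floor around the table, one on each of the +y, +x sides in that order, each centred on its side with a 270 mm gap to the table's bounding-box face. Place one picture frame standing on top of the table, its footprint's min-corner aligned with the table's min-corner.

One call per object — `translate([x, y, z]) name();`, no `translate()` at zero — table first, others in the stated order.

table();
translate([499, 1090, 0]) stool();
translate([1604, 266, 0]) stool();
translate([0, 0, 725]) picture_frame();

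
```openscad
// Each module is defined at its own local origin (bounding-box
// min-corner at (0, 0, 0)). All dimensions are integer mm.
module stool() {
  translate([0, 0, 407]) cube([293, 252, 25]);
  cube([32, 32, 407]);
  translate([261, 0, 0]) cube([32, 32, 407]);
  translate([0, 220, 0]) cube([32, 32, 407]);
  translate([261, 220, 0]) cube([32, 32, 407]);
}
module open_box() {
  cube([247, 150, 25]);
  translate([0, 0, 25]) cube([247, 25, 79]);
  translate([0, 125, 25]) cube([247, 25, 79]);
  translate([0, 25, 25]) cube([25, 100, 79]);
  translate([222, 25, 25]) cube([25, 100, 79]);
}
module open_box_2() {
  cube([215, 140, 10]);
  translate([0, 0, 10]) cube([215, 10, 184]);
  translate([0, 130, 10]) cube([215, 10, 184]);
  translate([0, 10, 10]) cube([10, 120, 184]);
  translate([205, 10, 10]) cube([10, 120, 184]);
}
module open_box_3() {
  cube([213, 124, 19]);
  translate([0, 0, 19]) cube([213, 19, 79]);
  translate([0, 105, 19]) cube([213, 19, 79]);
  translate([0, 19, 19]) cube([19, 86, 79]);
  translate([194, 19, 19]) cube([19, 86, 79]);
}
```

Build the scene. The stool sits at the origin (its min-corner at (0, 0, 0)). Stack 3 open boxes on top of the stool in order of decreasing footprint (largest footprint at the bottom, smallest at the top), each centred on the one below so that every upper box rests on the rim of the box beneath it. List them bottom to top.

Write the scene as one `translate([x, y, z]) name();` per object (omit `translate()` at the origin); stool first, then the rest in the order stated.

stool();
translate([23, 51, 432]) open_box();
translate([39, 56, 536]) open_box_2();
translate([40, 64, 730]) open_box_3();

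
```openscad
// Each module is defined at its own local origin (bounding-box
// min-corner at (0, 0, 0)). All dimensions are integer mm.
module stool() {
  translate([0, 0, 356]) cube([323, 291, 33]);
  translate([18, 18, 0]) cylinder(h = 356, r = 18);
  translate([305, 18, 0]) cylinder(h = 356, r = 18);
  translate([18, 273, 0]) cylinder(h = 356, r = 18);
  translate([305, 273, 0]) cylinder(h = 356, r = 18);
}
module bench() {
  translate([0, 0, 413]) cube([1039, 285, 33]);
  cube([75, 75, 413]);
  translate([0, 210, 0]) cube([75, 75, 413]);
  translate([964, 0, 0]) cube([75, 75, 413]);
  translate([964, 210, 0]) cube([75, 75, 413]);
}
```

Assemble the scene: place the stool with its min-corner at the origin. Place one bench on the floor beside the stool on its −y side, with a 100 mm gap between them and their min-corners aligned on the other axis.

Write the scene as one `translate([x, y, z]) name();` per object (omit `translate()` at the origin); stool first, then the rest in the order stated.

stool();
translate([0, -385, 0]) bench();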